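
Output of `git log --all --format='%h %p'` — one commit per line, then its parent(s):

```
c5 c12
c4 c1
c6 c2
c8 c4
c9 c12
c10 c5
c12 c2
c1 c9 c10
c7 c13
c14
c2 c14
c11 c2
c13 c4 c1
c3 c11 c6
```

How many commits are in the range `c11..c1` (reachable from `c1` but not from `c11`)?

Reachable from c1: {c1, c10, c12, c14, c2, c5, c9}.
Reachable from c11: {c11, c14, c2}.
In c1's history but not c11's: {c1, c10, c12, c5, c9} — 5 commits.

5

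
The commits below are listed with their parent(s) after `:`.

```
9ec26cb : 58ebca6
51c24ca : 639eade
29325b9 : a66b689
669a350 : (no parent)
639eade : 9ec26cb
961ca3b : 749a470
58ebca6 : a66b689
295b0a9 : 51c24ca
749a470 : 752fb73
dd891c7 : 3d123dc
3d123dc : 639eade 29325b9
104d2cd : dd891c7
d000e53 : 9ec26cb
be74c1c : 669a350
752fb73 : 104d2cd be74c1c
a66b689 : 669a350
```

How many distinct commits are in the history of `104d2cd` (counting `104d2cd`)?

Walking parent pointers from 104d2cd: reachable set = {104d2cd, 29325b9, 3d123dc, 58ebca6, 639eade, 669a350, 9ec26cb, a66b689, dd891c7}.
That is 9 commits.

9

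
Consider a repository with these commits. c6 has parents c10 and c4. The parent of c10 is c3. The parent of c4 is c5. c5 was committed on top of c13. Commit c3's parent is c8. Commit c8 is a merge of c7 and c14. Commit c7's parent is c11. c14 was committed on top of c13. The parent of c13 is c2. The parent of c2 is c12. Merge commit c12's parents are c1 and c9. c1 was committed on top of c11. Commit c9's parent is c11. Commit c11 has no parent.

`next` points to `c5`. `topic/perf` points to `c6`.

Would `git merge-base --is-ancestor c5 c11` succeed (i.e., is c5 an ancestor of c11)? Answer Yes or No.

Ancestors of c11: {c11}.
c5 is not in that set, so it is not an ancestor of c11.

No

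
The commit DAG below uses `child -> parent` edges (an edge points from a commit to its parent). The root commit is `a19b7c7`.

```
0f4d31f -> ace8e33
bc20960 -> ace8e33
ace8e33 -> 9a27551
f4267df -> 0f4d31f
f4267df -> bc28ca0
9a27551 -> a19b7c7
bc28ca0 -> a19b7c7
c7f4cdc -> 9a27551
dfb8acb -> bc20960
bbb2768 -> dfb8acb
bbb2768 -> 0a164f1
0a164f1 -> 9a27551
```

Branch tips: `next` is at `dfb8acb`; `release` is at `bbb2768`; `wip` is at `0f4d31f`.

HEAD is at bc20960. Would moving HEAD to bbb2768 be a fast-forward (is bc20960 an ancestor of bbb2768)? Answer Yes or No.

A fast-forward from bc20960 to bbb2768 is possible iff bc20960 is an ancestor of bbb2768.
Ancestors of bbb2768: {0a164f1, 9a27551, a19b7c7, ace8e33, bbb2768, bc20960, dfb8acb}.
bc20960 is among them, so fast-forward is possible.

Yes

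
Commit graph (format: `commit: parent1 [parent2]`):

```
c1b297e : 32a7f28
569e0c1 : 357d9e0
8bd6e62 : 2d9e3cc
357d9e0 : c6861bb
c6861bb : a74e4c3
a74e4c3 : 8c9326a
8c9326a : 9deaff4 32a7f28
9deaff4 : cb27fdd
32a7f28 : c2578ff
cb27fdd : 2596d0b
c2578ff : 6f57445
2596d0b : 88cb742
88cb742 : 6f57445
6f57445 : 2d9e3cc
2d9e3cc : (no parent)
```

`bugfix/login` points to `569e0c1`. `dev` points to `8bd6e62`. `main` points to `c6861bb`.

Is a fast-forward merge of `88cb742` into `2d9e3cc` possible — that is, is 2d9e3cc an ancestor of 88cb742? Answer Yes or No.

A fast-forward from 2d9e3cc to 88cb742 is possible iff 2d9e3cc is an ancestor of 88cb742.
Ancestors of 88cb742: {2d9e3cc, 6f57445, 88cb742}.
2d9e3cc is among them, so fast-forward is possible.

Yes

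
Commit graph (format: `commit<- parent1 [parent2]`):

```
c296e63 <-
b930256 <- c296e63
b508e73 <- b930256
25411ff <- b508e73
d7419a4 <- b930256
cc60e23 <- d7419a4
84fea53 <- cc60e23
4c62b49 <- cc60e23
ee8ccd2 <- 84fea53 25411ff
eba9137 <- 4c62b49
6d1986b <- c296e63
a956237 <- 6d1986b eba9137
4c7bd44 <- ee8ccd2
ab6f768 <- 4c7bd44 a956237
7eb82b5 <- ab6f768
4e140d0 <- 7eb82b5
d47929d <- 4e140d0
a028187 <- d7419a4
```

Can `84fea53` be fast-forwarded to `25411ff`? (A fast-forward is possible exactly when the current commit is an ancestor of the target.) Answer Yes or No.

A fast-forward from 84fea53 to 25411ff is possible iff 84fea53 is an ancestor of 25411ff.
Ancestors of 25411ff: {25411ff, b508e73, b930256, c296e63}.
84fea53 is not among them, so fast-forward is not possible.

No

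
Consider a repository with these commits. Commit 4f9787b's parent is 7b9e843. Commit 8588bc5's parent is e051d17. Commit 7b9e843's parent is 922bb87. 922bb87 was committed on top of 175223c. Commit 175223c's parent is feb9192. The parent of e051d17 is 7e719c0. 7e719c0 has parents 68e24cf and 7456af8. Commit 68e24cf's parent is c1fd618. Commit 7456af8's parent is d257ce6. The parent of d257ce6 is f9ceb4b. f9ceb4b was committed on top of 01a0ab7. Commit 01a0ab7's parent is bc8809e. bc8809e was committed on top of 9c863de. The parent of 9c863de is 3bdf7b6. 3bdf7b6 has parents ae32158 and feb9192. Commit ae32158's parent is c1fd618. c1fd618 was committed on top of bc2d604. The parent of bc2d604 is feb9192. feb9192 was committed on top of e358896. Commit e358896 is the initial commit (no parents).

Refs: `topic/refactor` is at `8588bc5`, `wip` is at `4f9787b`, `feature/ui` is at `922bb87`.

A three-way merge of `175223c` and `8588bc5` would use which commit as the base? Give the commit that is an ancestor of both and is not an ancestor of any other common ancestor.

Ancestors of 175223c: {175223c, e358896, feb9192}.
Ancestors of 8588bc5: {01a0ab7, 3bdf7b6, 68e24cf, 7456af8, 7e719c0, 8588bc5, 9c863de, ae32158, bc2d604, bc8809e, c1fd618, d257ce6, e051d17, e358896, f9ceb4b, feb9192}.
Common ancestors: {e358896, feb9192}.
Among these, feb9192 is not an ancestor of any other common ancestor — it is the merge base.

feb9192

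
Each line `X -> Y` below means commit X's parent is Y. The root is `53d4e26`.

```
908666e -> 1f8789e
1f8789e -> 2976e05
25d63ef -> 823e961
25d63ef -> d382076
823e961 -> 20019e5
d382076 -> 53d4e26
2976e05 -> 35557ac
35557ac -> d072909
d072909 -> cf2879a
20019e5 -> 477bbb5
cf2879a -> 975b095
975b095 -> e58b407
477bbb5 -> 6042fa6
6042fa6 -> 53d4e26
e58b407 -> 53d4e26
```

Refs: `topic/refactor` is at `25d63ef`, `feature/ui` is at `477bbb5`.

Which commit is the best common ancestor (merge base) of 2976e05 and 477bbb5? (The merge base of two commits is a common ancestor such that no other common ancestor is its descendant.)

Ancestors of 2976e05: {2976e05, 35557ac, 53d4e26, 975b095, cf2879a, d072909, e58b407}.
Ancestors of 477bbb5: {477bbb5, 53d4e26, 6042fa6}.
Common ancestors: {53d4e26}.
The only common ancestor is 53d4e26, so it is the merge base.

53d4e26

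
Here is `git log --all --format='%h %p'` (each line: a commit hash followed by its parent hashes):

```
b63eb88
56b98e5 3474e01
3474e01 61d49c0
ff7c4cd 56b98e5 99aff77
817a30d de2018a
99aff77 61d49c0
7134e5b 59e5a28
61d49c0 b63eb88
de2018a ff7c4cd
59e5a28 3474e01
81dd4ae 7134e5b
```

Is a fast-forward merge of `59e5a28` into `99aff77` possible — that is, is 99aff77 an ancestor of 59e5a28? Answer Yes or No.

No

A fast-forward from 99aff77 to 59e5a28 is possible iff 99aff77 is an ancestor of 59e5a28.
Ancestors of 59e5a28: {3474e01, 59e5a28, 61d49c0, b63eb88}.
99aff77 is not among them, so fast-forward is not possible.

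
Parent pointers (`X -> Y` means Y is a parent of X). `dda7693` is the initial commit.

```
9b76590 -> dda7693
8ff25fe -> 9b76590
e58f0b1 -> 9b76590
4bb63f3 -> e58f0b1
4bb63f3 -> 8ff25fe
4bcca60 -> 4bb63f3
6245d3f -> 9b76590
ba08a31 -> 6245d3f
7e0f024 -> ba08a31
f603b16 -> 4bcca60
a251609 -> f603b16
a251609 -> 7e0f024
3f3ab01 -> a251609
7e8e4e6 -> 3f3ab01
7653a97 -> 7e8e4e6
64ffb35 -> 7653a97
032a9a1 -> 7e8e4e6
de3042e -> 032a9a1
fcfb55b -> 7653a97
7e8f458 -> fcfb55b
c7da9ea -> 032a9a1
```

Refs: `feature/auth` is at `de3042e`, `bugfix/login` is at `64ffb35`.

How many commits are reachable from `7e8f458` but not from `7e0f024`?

Reachable from 7e8f458: {3f3ab01, 4bb63f3, 4bcca60, 6245d3f, 7653a97, 7e0f024, 7e8e4e6, 7e8f458, 8ff25fe, 9b76590, a251609, ba08a31, dda7693, e58f0b1, f603b16, fcfb55b}.
Reachable from 7e0f024: {6245d3f, 7e0f024, 9b76590, ba08a31, dda7693}.
In 7e8f458's history but not 7e0f024's: {3f3ab01, 4bb63f3, 4bcca60, 7653a97, 7e8e4e6, 7e8f458, 8ff25fe, a251609, e58f0b1, f603b16, fcfb55b} — 11 commits.

11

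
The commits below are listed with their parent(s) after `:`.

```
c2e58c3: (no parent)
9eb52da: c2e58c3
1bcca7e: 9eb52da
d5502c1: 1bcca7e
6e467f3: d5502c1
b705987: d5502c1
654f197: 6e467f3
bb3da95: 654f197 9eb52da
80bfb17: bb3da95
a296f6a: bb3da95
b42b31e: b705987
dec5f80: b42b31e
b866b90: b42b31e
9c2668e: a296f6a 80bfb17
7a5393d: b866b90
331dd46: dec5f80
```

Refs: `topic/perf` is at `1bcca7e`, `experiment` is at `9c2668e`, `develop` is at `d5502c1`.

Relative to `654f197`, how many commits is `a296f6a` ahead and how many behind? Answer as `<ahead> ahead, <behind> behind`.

Reachable from a296f6a: {1bcca7e, 654f197, 6e467f3, 9eb52da, a296f6a, bb3da95, c2e58c3, d5502c1}.
Reachable from 654f197: {1bcca7e, 654f197, 6e467f3, 9eb52da, c2e58c3, d5502c1}.
Only in a296f6a's history (ahead): {a296f6a, bb3da95} — 2.
Only in 654f197's history (behind): {} — 0.

2 ahead, 0 behind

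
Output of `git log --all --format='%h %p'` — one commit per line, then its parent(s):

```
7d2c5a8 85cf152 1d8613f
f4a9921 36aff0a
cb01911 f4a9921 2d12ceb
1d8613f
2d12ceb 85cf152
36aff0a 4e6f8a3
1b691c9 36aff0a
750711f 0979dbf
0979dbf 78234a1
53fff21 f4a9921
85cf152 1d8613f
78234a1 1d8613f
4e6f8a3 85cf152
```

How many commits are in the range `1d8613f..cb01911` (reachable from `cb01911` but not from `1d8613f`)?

6

Reachable from cb01911: {1d8613f, 2d12ceb, 36aff0a, 4e6f8a3, 85cf152, cb01911, f4a9921}.
Reachable from 1d8613f: {1d8613f}.
In cb01911's history but not 1d8613f's: {2d12ceb, 36aff0a, 4e6f8a3, 85cf152, cb01911, f4a9921} — 6 commits.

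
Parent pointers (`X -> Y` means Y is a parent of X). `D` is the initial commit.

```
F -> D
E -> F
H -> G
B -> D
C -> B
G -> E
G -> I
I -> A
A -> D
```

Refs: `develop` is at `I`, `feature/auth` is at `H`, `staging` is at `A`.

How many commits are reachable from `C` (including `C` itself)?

3

Walking parent pointers from C: reachable set = {B, C, D}.
That is 3 commits.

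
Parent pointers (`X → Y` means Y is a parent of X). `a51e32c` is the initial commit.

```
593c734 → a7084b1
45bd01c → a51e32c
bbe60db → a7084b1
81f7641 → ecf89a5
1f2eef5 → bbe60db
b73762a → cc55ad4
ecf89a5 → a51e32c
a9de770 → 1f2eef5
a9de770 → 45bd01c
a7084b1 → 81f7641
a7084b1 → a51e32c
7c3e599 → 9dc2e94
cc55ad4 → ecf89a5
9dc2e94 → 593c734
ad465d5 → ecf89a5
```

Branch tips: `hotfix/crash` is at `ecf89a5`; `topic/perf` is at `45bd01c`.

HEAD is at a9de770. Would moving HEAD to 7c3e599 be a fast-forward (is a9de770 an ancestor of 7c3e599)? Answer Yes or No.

A fast-forward from a9de770 to 7c3e599 is possible iff a9de770 is an ancestor of 7c3e599.
Ancestors of 7c3e599: {593c734, 7c3e599, 81f7641, 9dc2e94, a51e32c, a7084b1, ecf89a5}.
a9de770 is not among them, so fast-forward is not possible.

No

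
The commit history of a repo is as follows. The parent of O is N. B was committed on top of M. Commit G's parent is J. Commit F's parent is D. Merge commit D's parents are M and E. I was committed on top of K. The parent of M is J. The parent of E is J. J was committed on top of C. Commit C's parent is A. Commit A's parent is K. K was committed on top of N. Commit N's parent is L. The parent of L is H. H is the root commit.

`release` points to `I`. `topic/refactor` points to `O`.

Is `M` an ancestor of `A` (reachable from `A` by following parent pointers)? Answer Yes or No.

No

Ancestors of A: {A, H, K, L, N}.
M is not in that set, so it is not an ancestor of A.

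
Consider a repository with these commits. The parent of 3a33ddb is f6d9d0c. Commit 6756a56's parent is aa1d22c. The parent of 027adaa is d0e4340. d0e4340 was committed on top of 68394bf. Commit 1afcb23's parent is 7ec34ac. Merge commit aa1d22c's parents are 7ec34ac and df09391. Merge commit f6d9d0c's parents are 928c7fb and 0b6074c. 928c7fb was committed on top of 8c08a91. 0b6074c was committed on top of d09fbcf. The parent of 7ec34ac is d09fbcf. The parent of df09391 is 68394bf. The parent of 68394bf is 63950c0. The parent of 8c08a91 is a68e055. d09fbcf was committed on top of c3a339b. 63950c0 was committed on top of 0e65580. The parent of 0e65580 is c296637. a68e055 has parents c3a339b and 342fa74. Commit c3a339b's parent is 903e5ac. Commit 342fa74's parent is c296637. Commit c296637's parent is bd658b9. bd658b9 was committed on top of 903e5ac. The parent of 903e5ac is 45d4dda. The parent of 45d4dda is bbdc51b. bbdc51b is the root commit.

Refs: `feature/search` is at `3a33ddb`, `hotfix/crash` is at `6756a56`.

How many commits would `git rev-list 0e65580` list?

6

Walking parent pointers from 0e65580: reachable set = {0e65580, 45d4dda, 903e5ac, bbdc51b, bd658b9, c296637}.
That is 6 commits.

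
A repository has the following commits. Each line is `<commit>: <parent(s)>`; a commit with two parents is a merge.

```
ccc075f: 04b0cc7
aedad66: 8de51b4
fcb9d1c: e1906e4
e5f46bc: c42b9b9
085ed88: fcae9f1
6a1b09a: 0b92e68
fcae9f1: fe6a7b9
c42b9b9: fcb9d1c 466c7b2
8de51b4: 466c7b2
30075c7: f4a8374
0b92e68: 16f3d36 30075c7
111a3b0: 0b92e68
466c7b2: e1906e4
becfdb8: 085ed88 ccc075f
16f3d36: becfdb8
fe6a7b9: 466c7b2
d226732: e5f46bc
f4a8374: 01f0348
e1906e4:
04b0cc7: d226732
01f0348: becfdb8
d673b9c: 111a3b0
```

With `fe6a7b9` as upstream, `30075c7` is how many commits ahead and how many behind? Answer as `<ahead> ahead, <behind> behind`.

Reachable from 30075c7: {01f0348, 04b0cc7, 085ed88, 30075c7, 466c7b2, becfdb8, c42b9b9, ccc075f, d226732, e1906e4, e5f46bc, f4a8374, fcae9f1, fcb9d1c, fe6a7b9}.
Reachable from fe6a7b9: {466c7b2, e1906e4, fe6a7b9}.
Only in 30075c7's history (ahead): {01f0348, 04b0cc7, 085ed88, 30075c7, becfdb8, c42b9b9, ccc075f, d226732, e5f46bc, f4a8374, fcae9f1, fcb9d1c} — 12.
Only in fe6a7b9's history (behind): {} — 0.

12 ahead, 0 behind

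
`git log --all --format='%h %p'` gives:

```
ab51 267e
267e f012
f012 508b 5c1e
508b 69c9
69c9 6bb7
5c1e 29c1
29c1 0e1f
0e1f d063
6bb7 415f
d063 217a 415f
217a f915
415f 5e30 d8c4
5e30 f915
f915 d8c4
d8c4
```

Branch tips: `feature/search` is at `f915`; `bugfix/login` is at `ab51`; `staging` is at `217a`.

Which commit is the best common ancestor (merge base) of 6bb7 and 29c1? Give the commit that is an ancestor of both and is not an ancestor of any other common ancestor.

415f

Ancestors of 6bb7: {415f, 5e30, 6bb7, d8c4, f915}.
Ancestors of 29c1: {0e1f, 217a, 29c1, 415f, 5e30, d063, d8c4, f915}.
Common ancestors: {415f, 5e30, d8c4, f915}.
Among these, 415f is not an ancestor of any other common ancestor — it is the merge base.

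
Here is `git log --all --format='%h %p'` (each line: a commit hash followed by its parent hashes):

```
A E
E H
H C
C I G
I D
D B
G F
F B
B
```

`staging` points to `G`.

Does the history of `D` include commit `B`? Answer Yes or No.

Ancestors of D (commits reachable by following parents): {B, D}.
B is in that set, so it is an ancestor of D.

Yes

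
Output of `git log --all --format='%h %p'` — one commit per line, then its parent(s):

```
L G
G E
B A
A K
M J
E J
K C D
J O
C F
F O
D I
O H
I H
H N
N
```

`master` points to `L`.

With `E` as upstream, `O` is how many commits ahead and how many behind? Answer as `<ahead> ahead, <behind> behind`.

0 ahead, 2 behind

Reachable from O: {H, N, O}.
Reachable from E: {E, H, J, N, O}.
Only in O's history (ahead): {} — 0.
Only in E's history (behind): {E, J} — 2.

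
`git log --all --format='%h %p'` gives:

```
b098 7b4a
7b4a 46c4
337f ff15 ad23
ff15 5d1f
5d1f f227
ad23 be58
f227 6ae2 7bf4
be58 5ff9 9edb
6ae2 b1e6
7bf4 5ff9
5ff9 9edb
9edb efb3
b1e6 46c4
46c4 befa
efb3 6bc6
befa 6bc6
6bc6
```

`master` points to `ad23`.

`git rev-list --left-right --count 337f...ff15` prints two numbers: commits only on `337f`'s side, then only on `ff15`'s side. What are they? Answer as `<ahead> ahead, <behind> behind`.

3 ahead, 0 behind

Reachable from 337f: {337f, 46c4, 5d1f, 5ff9, 6ae2, 6bc6, 7bf4, 9edb, ad23, b1e6, be58, befa, efb3, f227, ff15}.
Reachable from ff15: {46c4, 5d1f, 5ff9, 6ae2, 6bc6, 7bf4, 9edb, b1e6, befa, efb3, f227, ff15}.
Only in 337f's history (ahead): {337f, ad23, be58} — 3.
Only in ff15's history (behind): {} — 0.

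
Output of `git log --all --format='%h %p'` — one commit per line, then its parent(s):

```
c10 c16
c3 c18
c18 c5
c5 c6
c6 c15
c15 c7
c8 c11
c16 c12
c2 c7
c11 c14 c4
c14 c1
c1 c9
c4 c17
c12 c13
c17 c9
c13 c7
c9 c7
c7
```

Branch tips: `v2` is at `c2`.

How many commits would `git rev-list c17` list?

3

Walking parent pointers from c17: reachable set = {c17, c7, c9}.
That is 3 commits.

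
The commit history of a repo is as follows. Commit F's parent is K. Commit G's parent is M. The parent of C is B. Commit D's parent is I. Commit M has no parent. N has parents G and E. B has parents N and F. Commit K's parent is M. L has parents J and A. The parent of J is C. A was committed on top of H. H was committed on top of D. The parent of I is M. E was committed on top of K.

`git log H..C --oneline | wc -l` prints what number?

Reachable from C: {B, C, E, F, G, K, M, N}.
Reachable from H: {D, H, I, M}.
In C's history but not H's: {B, C, E, F, G, K, N} — 7 commits.

7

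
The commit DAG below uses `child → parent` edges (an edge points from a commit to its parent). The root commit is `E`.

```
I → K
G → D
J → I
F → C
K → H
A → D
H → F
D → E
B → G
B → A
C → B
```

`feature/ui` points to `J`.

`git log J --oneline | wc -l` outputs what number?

11

Walking parent pointers from J: reachable set = {A, B, C, D, E, F, G, H, I, J, K}.
That is 11 commits.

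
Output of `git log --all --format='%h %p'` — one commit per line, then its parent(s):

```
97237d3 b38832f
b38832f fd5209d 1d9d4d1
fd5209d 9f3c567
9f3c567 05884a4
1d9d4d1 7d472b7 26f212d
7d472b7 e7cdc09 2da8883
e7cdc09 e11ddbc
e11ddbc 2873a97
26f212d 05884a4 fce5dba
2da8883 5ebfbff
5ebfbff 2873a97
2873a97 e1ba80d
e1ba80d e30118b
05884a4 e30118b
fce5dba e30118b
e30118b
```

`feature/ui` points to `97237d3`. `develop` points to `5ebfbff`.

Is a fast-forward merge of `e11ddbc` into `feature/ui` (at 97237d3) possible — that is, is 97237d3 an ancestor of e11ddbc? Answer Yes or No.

No

A fast-forward from 97237d3 to e11ddbc is possible iff 97237d3 is an ancestor of e11ddbc.
Ancestors of e11ddbc: {2873a97, e11ddbc, e1ba80d, e30118b}.
97237d3 is not among them, so fast-forward is not possible.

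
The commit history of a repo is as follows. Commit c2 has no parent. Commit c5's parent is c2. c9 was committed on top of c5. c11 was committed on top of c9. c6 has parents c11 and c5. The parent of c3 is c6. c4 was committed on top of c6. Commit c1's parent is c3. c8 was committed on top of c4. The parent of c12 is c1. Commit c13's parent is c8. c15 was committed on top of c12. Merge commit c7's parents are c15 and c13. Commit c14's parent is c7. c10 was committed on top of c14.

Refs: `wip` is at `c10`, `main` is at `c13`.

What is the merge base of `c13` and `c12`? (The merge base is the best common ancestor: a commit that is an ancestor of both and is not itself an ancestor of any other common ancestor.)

c6

Ancestors of c13: {c11, c13, c2, c4, c5, c6, c8, c9}.
Ancestors of c12: {c1, c11, c12, c2, c3, c5, c6, c9}.
Common ancestors: {c11, c2, c5, c6, c9}.
Among these, c6 is not an ancestor of any other common ancestor — it is the merge base.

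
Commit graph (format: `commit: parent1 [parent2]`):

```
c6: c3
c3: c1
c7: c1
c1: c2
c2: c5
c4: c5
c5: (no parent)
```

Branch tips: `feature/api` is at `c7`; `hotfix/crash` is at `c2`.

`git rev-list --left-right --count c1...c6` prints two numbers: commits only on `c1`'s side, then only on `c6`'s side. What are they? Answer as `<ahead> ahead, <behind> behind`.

0 ahead, 2 behind

Reachable from c1: {c1, c2, c5}.
Reachable from c6: {c1, c2, c3, c5, c6}.
Only in c1's history (ahead): {} — 0.
Only in c6's history (behind): {c3, c6} — 2.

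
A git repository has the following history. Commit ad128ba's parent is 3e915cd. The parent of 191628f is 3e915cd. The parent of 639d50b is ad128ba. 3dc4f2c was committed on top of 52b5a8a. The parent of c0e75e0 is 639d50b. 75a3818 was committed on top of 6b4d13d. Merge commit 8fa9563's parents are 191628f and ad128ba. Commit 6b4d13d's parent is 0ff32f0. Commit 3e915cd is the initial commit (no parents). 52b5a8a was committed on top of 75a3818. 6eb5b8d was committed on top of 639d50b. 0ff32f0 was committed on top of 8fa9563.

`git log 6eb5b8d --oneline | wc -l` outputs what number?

Walking parent pointers from 6eb5b8d: reachable set = {3e915cd, 639d50b, 6eb5b8d, ad128ba}.
That is 4 commits.

4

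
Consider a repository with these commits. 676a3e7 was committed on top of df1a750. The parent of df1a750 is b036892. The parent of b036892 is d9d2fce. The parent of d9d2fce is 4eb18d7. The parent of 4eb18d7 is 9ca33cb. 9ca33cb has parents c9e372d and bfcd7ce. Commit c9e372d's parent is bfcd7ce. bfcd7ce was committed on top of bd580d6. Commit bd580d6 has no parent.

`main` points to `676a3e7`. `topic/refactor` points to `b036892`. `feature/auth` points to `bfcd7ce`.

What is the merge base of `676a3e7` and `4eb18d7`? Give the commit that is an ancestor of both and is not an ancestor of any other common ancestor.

4eb18d7

Ancestors of 676a3e7: {4eb18d7, 676a3e7, 9ca33cb, b036892, bd580d6, bfcd7ce, c9e372d, d9d2fce, df1a750}.
Ancestors of 4eb18d7: {4eb18d7, 9ca33cb, bd580d6, bfcd7ce, c9e372d}.
Common ancestors: {4eb18d7, 9ca33cb, bd580d6, bfcd7ce, c9e372d}.
Among these, 4eb18d7 is not an ancestor of any other common ancestor — it is the merge base.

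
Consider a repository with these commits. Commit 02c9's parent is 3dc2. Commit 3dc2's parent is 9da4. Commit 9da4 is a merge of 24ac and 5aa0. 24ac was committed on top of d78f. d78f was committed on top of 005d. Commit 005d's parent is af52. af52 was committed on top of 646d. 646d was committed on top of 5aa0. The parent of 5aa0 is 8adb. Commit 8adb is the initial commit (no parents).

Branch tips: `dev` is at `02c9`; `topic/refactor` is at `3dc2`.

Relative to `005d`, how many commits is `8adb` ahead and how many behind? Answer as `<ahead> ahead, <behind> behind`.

Reachable from 8adb: {8adb}.
Reachable from 005d: {005d, 5aa0, 646d, 8adb, af52}.
Only in 8adb's history (ahead): {} — 0.
Only in 005d's history (behind): {005d, 5aa0, 646d, af52} — 4.

0 ahead, 4 behind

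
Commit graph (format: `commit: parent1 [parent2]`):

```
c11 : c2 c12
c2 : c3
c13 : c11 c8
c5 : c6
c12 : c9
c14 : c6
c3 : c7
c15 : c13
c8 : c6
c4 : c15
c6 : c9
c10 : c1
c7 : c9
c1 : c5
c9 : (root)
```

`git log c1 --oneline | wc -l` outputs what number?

4

Walking parent pointers from c1: reachable set = {c1, c5, c6, c9}.
That is 4 commits.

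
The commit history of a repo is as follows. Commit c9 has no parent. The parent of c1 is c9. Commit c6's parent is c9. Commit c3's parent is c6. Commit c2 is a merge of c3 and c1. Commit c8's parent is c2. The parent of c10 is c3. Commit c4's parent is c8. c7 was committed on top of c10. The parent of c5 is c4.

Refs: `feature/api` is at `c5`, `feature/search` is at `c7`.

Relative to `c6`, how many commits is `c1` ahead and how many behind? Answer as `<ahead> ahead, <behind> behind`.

1 ahead, 1 behind

Reachable from c1: {c1, c9}.
Reachable from c6: {c6, c9}.
Only in c1's history (ahead): {c1} — 1.
Only in c6's history (behind): {c6} — 1.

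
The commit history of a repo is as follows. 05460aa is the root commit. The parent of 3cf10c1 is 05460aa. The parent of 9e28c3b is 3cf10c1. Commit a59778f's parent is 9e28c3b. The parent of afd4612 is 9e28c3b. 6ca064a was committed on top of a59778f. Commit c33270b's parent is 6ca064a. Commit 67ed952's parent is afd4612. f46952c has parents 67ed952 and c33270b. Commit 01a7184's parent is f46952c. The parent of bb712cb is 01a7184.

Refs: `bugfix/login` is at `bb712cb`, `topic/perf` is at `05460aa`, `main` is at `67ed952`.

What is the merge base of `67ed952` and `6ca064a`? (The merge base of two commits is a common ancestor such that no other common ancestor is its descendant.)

Ancestors of 67ed952: {05460aa, 3cf10c1, 67ed952, 9e28c3b, afd4612}.
Ancestors of 6ca064a: {05460aa, 3cf10c1, 6ca064a, 9e28c3b, a59778f}.
Common ancestors: {05460aa, 3cf10c1, 9e28c3b}.
Among these, 9e28c3b is not an ancestor of any other common ancestor — it is the merge base.

9e28c3b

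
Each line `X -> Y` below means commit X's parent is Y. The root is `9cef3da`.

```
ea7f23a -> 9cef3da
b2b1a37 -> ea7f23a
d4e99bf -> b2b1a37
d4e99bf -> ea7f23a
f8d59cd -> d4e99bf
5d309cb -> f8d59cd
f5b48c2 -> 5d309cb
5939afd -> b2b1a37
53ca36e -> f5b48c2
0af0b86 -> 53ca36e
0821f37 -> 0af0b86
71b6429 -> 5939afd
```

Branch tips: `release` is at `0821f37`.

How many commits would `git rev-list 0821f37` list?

Walking parent pointers from 0821f37: reachable set = {0821f37, 0af0b86, 53ca36e, 5d309cb, 9cef3da, b2b1a37, d4e99bf, ea7f23a, f5b48c2, f8d59cd}.
That is 10 commits.

10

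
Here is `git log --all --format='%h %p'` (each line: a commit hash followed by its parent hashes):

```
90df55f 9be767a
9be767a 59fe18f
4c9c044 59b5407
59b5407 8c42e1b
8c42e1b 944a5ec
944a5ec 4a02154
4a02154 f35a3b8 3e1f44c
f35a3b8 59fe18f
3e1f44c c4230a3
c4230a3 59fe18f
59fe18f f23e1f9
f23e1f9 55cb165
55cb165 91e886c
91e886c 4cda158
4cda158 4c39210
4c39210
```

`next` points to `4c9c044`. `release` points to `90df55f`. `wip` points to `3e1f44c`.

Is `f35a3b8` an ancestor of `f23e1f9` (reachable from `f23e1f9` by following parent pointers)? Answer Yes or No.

Ancestors of f23e1f9: {4c39210, 4cda158, 55cb165, 91e886c, f23e1f9}.
f35a3b8 is not in that set, so it is not an ancestor of f23e1f9.

No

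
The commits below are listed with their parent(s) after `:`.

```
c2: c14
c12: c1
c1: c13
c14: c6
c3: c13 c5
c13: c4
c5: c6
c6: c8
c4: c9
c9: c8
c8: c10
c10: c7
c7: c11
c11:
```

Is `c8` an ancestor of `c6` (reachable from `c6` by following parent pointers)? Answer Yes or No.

Ancestors of c6 (commits reachable by following parents): {c10, c11, c6, c7, c8}.
c8 is in that set, so it is an ancestor of c6.

Yes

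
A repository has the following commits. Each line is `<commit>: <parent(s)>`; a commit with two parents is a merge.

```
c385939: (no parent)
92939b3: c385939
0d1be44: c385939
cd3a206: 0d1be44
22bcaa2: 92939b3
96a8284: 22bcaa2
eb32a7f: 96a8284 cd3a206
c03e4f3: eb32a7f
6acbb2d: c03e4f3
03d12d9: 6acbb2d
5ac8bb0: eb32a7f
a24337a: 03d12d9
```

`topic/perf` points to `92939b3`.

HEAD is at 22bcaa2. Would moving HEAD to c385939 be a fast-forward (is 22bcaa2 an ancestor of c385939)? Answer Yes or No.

No

A fast-forward from 22bcaa2 to c385939 is possible iff 22bcaa2 is an ancestor of c385939.
Ancestors of c385939: {c385939}.
22bcaa2 is not among them, so fast-forward is not possible.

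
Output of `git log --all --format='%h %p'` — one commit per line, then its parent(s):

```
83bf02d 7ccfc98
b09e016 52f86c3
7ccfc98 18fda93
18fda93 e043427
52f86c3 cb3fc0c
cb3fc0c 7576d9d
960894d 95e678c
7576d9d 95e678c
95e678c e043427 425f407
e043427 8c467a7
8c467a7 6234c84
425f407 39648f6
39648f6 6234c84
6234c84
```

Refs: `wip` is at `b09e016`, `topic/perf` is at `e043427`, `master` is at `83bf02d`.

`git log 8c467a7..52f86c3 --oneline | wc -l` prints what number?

7

Reachable from 52f86c3: {39648f6, 425f407, 52f86c3, 6234c84, 7576d9d, 8c467a7, 95e678c, cb3fc0c, e043427}.
Reachable from 8c467a7: {6234c84, 8c467a7}.
In 52f86c3's history but not 8c467a7's: {39648f6, 425f407, 52f86c3, 7576d9d, 95e678c, cb3fc0c, e043427} — 7 commits.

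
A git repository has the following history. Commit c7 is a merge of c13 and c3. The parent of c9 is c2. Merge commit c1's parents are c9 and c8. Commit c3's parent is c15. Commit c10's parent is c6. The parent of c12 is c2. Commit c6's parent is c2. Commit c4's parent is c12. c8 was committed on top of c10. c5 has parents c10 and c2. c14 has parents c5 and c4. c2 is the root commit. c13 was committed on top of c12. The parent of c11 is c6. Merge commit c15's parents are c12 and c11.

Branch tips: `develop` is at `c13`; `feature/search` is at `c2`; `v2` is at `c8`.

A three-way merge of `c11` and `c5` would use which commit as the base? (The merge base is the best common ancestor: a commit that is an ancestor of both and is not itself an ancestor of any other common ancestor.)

c6

Ancestors of c11: {c11, c2, c6}.
Ancestors of c5: {c10, c2, c5, c6}.
Common ancestors: {c2, c6}.
Among these, c6 is not an ancestor of any other common ancestor — it is the merge base.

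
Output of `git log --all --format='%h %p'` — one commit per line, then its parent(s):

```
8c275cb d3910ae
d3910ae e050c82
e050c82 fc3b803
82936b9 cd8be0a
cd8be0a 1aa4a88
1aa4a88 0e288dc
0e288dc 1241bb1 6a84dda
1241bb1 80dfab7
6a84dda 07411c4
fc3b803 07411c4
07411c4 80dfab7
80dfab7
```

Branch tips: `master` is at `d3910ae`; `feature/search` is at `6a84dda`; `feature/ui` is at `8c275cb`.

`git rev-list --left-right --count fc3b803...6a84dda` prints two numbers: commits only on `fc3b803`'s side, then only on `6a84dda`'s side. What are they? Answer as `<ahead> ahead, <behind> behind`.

Reachable from fc3b803: {07411c4, 80dfab7, fc3b803}.
Reachable from 6a84dda: {07411c4, 6a84dda, 80dfab7}.
Only in fc3b803's history (ahead): {fc3b803} — 1.
Only in 6a84dda's history (behind): {6a84dda} — 1.

1 ahead, 1 behind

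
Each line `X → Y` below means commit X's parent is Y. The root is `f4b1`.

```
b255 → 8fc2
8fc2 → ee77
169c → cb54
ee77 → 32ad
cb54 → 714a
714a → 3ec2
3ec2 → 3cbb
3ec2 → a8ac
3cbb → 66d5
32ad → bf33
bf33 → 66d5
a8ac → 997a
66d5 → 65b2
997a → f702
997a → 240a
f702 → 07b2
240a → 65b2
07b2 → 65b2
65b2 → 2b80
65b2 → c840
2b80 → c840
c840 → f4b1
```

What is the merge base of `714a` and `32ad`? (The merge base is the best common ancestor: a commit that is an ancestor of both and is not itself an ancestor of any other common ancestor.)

66d5

Ancestors of 714a: {07b2, 240a, 2b80, 3cbb, 3ec2, 65b2, 66d5, 714a, 997a, a8ac, c840, f4b1, f702}.
Ancestors of 32ad: {2b80, 32ad, 65b2, 66d5, bf33, c840, f4b1}.
Common ancestors: {2b80, 65b2, 66d5, c840, f4b1}.
Among these, 66d5 is not an ancestor of any other common ancestor — it is the merge base.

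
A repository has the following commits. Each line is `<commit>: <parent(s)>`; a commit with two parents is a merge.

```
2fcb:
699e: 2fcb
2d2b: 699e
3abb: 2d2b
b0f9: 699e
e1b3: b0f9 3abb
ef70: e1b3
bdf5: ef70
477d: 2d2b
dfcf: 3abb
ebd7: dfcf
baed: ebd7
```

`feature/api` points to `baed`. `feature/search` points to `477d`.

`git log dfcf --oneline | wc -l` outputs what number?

Walking parent pointers from dfcf: reachable set = {2d2b, 2fcb, 3abb, 699e, dfcf}.
That is 5 commits.

5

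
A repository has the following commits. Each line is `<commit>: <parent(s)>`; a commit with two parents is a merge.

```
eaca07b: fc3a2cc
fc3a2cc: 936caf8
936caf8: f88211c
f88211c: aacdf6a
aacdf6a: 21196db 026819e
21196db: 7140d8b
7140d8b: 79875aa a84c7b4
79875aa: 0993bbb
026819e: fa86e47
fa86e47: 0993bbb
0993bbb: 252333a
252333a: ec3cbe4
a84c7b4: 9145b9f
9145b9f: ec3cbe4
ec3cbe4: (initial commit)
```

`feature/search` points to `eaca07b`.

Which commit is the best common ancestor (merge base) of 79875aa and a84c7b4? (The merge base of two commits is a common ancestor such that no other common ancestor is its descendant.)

Ancestors of 79875aa: {0993bbb, 252333a, 79875aa, ec3cbe4}.
Ancestors of a84c7b4: {9145b9f, a84c7b4, ec3cbe4}.
Common ancestors: {ec3cbe4}.
The only common ancestor is ec3cbe4, so it is the merge base.

ec3cbe4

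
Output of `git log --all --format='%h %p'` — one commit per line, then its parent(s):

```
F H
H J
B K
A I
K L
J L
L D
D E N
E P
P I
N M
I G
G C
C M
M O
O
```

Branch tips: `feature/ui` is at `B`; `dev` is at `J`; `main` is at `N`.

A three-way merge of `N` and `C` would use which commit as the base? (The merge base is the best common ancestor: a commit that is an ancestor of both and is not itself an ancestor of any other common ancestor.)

Ancestors of N: {M, N, O}.
Ancestors of C: {C, M, O}.
Common ancestors: {M, O}.
Among these, M is not an ancestor of any other common ancestor — it is the merge base.

M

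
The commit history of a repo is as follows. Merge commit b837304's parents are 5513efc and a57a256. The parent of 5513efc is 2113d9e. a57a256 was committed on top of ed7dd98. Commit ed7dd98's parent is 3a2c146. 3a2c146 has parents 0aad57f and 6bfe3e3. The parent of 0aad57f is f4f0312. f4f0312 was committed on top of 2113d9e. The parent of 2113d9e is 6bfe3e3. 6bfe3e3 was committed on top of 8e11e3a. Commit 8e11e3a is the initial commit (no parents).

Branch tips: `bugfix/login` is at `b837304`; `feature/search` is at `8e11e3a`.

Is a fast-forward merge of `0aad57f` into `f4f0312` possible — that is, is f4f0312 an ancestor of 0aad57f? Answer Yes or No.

Yes

A fast-forward from f4f0312 to 0aad57f is possible iff f4f0312 is an ancestor of 0aad57f.
Ancestors of 0aad57f: {0aad57f, 2113d9e, 6bfe3e3, 8e11e3a, f4f0312}.
f4f0312 is among them, so fast-forward is possible.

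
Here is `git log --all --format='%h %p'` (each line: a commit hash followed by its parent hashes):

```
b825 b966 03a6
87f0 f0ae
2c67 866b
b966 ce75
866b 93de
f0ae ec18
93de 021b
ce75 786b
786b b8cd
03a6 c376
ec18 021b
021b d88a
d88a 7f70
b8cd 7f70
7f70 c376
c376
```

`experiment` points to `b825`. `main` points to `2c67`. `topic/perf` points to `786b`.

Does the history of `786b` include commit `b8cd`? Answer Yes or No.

Yes

Ancestors of 786b (commits reachable by following parents): {786b, 7f70, b8cd, c376}.
b8cd is in that set, so it is an ancestor of 786b.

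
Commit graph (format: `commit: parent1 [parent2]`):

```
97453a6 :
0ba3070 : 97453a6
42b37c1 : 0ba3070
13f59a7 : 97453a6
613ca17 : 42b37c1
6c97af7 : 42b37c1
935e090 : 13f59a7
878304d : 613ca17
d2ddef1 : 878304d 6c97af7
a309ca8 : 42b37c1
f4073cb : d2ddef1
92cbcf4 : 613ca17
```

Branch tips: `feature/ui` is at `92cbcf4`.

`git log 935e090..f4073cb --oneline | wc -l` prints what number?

7

Reachable from f4073cb: {0ba3070, 42b37c1, 613ca17, 6c97af7, 878304d, 97453a6, d2ddef1, f4073cb}.
Reachable from 935e090: {13f59a7, 935e090, 97453a6}.
In f4073cb's history but not 935e090's: {0ba3070, 42b37c1, 613ca17, 6c97af7, 878304d, d2ddef1, f4073cb} — 7 commits.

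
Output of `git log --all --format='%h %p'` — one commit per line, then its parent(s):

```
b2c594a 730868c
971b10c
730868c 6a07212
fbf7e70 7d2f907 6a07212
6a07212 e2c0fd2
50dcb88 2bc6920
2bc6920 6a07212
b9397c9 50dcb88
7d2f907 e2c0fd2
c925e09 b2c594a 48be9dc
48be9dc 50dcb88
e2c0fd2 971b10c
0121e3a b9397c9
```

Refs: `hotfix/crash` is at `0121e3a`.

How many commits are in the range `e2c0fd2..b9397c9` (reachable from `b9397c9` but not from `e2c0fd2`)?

4

Reachable from b9397c9: {2bc6920, 50dcb88, 6a07212, 971b10c, b9397c9, e2c0fd2}.
Reachable from e2c0fd2: {971b10c, e2c0fd2}.
In b9397c9's history but not e2c0fd2's: {2bc6920, 50dcb88, 6a07212, b9397c9} — 4 commits.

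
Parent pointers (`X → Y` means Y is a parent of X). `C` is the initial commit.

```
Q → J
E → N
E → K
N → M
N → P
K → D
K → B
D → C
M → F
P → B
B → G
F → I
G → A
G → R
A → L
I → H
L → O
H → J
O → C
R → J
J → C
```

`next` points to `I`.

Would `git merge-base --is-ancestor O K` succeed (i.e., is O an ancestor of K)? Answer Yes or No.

Ancestors of K (commits reachable by following parents): {A, B, C, D, G, J, K, L, O, R}.
O is in that set, so it is an ancestor of K.

Yes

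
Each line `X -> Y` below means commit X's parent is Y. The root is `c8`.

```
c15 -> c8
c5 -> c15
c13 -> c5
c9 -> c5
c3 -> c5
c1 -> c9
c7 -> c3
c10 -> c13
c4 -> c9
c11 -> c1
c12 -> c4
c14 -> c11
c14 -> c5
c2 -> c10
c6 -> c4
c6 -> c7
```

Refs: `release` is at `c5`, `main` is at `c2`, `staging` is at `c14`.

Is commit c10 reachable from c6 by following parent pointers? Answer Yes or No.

Ancestors of c6: {c15, c3, c4, c5, c6, c7, c8, c9}.
c10 is not in that set, so it is not an ancestor of c6.

No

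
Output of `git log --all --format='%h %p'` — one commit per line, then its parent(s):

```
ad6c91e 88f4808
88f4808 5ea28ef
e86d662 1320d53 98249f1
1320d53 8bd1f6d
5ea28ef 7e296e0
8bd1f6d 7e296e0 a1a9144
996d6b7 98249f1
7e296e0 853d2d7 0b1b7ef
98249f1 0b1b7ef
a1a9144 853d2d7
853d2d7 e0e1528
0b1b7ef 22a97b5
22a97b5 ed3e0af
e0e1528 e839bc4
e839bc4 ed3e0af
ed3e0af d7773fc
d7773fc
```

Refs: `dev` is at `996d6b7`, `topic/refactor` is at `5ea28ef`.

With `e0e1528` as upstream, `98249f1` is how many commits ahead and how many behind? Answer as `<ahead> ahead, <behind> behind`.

3 ahead, 2 behind

Reachable from 98249f1: {0b1b7ef, 22a97b5, 98249f1, d7773fc, ed3e0af}.
Reachable from e0e1528: {d7773fc, e0e1528, e839bc4, ed3e0af}.
Only in 98249f1's history (ahead): {0b1b7ef, 22a97b5, 98249f1} — 3.
Only in e0e1528's history (behind): {e0e1528, e839bc4} — 2.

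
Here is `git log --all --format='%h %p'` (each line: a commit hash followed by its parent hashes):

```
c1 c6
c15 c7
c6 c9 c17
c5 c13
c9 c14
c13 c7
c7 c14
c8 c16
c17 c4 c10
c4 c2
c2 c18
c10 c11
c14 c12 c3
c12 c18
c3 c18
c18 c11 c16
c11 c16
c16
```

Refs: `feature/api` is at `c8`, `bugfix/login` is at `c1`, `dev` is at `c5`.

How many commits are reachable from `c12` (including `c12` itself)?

Walking parent pointers from c12: reachable set = {c11, c12, c16, c18}.
That is 4 commits.

4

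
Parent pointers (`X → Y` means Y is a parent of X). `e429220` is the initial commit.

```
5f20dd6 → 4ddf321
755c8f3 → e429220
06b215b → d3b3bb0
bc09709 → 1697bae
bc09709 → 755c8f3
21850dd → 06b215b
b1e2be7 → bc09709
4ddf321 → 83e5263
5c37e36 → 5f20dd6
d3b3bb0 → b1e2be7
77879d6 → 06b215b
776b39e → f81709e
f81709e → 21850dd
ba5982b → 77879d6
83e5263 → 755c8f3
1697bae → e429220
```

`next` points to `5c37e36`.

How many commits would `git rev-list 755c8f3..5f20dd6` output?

3

Reachable from 5f20dd6: {4ddf321, 5f20dd6, 755c8f3, 83e5263, e429220}.
Reachable from 755c8f3: {755c8f3, e429220}.
In 5f20dd6's history but not 755c8f3's: {4ddf321, 5f20dd6, 83e5263} — 3 commits.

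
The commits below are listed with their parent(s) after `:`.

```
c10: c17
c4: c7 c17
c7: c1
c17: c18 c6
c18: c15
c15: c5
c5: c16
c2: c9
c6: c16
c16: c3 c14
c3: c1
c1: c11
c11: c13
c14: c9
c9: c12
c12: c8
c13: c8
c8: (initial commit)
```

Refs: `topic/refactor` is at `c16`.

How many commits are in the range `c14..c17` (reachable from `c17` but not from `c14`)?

Reachable from c17: {c1, c11, c12, c13, c14, c15, c16, c17, c18, c3, c5, c6, c8, c9}.
Reachable from c14: {c12, c14, c8, c9}.
In c17's history but not c14's: {c1, c11, c13, c15, c16, c17, c18, c3, c5, c6} — 10 commits.

10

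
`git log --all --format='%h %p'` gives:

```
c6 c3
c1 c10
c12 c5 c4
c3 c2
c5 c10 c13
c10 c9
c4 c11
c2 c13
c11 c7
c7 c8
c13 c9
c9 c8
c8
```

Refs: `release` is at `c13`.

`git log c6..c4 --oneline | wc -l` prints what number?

3

Reachable from c4: {c11, c4, c7, c8}.
Reachable from c6: {c13, c2, c3, c6, c8, c9}.
In c4's history but not c6's: {c11, c4, c7} — 3 commits.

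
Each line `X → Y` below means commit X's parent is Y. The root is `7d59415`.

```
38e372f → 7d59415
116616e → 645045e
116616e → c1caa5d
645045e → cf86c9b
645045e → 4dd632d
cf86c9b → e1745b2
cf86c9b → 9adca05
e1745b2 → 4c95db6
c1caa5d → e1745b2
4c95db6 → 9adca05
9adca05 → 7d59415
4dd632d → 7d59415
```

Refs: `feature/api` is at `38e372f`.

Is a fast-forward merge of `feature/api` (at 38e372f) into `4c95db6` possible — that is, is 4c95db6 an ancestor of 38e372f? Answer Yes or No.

No

A fast-forward from 4c95db6 to 38e372f is possible iff 4c95db6 is an ancestor of 38e372f.
Ancestors of 38e372f: {38e372f, 7d59415}.
4c95db6 is not among them, so fast-forward is not possible.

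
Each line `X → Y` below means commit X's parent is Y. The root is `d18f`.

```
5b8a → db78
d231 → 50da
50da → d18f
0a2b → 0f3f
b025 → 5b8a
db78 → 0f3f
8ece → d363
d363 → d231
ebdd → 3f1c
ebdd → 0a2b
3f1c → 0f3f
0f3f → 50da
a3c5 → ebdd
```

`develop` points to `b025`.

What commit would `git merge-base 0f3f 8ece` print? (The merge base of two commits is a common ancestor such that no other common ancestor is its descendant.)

50da

Ancestors of 0f3f: {0f3f, 50da, d18f}.
Ancestors of 8ece: {50da, 8ece, d18f, d231, d363}.
Common ancestors: {50da, d18f}.
Among these, 50da is not an ancestor of any other common ancestor — it is the merge base.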